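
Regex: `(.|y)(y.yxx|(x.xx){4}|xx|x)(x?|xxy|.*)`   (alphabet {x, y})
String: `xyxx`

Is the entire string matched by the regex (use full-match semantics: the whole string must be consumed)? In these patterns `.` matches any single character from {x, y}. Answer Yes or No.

No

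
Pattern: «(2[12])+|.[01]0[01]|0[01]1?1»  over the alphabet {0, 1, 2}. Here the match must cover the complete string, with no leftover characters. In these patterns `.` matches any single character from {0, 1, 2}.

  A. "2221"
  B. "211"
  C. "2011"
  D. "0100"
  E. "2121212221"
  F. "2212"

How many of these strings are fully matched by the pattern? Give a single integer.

A. "2221" → match
B. "211" → no match
C. "2011" → no match
D. "0100" → match
E. "2121212221" → match
F. "2212" → no match
Total matched: 3

3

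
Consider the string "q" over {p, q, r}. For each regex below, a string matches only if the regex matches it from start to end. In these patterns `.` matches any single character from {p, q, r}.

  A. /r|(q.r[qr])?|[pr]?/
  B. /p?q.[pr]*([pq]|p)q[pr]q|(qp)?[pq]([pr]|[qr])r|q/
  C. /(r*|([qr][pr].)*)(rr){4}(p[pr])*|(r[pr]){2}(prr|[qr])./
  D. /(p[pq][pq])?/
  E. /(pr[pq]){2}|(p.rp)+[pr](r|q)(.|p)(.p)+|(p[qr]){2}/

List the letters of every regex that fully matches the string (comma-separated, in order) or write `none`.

B

A → no match
B → match
C → no match
D → no match
E → no match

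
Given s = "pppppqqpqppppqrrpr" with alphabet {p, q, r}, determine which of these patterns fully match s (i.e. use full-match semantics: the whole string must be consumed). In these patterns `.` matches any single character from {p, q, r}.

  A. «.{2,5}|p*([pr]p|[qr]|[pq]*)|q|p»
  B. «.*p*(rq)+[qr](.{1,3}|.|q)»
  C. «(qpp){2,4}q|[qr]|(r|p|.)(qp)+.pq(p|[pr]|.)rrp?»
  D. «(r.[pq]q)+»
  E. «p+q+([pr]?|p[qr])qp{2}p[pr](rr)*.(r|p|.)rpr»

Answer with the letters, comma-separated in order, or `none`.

A → no match
B → no match
C → no match
D → no match — must start with "r"
E → match

E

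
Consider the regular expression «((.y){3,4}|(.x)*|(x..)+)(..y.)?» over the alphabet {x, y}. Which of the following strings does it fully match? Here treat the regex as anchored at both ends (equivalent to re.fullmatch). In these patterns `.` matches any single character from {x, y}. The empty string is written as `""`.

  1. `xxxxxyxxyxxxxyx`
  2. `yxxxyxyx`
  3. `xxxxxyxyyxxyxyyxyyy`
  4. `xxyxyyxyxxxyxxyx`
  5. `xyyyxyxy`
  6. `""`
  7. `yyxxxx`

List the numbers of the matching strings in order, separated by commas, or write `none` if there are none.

1, 2, 3, 4, 5, 6

1 → match
2. `yxxxyxyx` → match
3 → match
4 → match
5. `xyyyxyxy` → match
6. `""` → match
7. `yyxxxx` → no match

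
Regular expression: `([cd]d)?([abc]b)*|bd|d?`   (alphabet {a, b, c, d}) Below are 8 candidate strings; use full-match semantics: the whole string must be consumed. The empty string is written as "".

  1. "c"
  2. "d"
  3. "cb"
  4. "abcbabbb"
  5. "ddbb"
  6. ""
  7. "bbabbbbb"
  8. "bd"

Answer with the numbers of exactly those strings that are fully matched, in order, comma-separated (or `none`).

2, 3, 4, 5, 6, 7, 8

1 → no match
2 → match
3 → match
4 → match
5 → match
6 → match
7 → match
8 → match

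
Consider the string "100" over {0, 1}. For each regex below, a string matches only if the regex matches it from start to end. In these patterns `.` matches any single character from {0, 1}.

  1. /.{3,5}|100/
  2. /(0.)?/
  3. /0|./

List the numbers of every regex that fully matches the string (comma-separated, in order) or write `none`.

1 → match
2 → no match
3 → no match

1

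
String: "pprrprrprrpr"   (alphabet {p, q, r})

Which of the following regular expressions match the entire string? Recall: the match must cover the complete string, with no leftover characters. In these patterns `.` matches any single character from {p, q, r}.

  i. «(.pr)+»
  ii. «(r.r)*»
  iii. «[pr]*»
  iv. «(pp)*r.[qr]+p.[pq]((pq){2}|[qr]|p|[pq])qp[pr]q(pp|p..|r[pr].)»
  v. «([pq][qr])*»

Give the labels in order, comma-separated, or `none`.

i, iii

i → match
ii → no match
iii → match
iv → no match
v → no match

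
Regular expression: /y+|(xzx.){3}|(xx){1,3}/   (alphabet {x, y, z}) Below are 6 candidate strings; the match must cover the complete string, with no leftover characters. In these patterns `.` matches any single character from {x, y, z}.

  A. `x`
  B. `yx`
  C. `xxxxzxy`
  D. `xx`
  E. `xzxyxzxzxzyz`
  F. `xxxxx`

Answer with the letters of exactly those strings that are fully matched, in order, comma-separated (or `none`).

D

A → no match
B → no match
C → no match
D → match
E → no match
F → no match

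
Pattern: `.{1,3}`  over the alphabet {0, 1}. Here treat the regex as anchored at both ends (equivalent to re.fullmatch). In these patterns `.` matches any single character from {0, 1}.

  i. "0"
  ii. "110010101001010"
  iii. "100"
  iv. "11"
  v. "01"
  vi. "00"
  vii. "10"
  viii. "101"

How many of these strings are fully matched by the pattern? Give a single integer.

i → match
ii → no match
iii → match
iv → match
v → match
vi → match
vii → match
viii → match
Total matched: 7

7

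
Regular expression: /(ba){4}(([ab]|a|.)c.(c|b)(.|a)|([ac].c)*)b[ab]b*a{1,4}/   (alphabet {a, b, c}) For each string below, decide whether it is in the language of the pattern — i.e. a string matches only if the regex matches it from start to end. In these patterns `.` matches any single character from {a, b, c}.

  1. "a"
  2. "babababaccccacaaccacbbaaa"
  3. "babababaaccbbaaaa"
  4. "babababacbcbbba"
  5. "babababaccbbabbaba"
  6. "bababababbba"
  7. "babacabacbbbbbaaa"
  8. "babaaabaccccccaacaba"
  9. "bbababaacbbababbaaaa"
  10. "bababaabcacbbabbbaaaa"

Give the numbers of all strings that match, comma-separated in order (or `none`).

1 → no match — must start with "ba"
2 → match
3 → match
4 → match
5 → no match
6 → match
7 → no match
8 → no match
9 → no match — must start with "ba"
10 → no match

2, 3, 4, 6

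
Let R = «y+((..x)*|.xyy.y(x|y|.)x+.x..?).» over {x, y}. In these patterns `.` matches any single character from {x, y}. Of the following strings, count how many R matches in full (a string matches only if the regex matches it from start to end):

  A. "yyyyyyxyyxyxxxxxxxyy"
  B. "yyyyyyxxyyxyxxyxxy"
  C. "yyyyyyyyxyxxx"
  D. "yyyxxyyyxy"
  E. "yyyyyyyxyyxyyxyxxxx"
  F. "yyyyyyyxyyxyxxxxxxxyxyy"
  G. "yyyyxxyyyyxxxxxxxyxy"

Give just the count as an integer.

6

A → match
B → match
C → match
D. "yyyxxyyyxy" → no match
E → match
F → match
G → match
Total matched: 6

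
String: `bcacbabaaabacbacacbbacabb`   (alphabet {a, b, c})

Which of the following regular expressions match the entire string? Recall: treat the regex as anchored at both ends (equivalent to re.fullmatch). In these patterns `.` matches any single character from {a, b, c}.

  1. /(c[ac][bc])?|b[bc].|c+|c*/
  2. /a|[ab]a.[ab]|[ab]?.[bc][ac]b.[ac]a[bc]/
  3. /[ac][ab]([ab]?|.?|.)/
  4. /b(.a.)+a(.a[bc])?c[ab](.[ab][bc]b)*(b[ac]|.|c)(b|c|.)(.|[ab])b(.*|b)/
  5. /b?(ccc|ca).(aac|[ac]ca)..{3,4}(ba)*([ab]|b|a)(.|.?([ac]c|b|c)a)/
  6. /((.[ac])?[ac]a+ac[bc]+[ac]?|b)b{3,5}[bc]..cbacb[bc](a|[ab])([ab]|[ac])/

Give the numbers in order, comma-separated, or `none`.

1 → no match
2 → no match
3 → no match
4 → match
5 → no match
6 → no match

4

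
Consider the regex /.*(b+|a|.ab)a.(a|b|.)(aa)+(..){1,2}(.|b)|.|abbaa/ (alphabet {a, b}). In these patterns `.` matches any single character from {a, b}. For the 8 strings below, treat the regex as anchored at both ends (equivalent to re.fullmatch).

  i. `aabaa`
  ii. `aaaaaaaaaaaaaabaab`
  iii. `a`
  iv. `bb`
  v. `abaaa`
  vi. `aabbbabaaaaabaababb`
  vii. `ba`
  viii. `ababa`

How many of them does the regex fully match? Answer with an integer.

i → no match
ii → match
iii → match
iv → no match
v → no match
vi → no match
vii → no match
viii → no match
Total matched: 2

2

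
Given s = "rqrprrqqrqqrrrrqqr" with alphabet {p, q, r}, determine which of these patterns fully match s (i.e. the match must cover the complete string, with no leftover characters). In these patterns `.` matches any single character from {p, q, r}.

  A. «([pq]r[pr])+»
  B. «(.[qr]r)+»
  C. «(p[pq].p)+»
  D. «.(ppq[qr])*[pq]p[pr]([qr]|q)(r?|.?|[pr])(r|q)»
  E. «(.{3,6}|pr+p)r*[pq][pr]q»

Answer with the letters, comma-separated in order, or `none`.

A → no match
B → match
C → no match — must start with "p"
D → no match
E → no match — must end with "q"

B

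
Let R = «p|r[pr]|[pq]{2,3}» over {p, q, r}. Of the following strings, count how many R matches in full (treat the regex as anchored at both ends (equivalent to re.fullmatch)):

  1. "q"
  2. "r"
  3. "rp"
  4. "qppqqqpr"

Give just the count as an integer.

1. "q" → no match
2. "r" → no match
3. "rp" → match
4. "qppqqqpr" → no match
Total matched: 1

1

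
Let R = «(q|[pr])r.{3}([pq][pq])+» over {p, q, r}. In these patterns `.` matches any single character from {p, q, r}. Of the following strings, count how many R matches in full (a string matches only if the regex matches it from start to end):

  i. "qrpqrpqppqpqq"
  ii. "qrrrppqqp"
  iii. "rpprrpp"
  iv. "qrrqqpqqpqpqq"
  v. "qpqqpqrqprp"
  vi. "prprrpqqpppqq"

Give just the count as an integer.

i → match
ii → match
iii → no match
iv → match
v → no match
vi → match
Total matched: 4

4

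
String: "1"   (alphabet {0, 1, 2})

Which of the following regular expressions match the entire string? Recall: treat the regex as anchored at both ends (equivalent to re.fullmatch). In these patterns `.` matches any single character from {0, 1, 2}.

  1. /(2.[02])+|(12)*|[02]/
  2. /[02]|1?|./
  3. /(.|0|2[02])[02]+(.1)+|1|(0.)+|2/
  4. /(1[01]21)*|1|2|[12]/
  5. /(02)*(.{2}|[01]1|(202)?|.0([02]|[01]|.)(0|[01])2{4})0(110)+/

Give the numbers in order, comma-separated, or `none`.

2, 3, 4

1 → no match
2 → match
3 → match
4 → match
5 → no match — must end with "110"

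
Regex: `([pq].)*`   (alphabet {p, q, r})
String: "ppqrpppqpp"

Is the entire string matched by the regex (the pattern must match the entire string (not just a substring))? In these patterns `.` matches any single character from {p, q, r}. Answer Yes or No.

Yes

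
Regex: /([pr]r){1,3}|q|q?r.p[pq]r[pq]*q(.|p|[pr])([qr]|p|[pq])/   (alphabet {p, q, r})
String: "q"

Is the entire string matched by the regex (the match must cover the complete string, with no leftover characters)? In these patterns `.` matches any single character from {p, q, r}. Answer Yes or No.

Yes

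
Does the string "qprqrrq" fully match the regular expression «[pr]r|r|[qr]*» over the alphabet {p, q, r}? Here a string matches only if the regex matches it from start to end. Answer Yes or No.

No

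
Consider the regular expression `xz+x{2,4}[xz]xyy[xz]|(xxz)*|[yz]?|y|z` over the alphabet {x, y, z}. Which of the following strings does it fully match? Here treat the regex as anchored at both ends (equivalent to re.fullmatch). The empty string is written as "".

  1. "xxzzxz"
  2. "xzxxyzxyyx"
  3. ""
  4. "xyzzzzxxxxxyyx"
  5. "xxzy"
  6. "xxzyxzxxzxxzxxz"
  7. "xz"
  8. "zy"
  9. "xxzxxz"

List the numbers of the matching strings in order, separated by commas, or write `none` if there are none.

1. "xxzzxz" → no match
2. "xzxxyzxyyx" → no match
3. "" → match
4 → no match
5. "xxzy" → no match
6 → no match
7. "xz" → no match
8. "zy" → no match
9. "xxzxxz" → match

3, 9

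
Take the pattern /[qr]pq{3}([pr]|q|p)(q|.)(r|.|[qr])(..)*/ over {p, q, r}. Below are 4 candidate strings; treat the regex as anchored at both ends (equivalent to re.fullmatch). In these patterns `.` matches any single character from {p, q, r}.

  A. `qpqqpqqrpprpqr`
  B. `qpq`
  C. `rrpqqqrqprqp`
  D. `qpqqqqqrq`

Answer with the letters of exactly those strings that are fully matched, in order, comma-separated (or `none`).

A → no match
B → no match
C → no match
D → no match

none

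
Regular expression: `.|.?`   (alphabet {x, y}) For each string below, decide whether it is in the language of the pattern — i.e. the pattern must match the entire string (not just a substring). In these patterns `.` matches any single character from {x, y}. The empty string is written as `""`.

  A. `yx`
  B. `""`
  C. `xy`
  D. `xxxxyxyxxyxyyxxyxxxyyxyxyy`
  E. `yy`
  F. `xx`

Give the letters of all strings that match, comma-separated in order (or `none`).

A → no match
B → match
C → no match
D → no match
E → no match
F → no match

B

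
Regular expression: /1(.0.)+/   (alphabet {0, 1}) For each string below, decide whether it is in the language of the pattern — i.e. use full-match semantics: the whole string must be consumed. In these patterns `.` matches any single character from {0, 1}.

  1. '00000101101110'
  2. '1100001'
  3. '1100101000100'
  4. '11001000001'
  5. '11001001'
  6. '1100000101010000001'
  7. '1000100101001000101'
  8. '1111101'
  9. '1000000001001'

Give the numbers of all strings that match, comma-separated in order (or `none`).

1 → no match — must start with '1'
2 → match
3 → match
4 → no match
5 → no match
6 → no match
7 → match
8 → no match
9 → match

2, 3, 7, 9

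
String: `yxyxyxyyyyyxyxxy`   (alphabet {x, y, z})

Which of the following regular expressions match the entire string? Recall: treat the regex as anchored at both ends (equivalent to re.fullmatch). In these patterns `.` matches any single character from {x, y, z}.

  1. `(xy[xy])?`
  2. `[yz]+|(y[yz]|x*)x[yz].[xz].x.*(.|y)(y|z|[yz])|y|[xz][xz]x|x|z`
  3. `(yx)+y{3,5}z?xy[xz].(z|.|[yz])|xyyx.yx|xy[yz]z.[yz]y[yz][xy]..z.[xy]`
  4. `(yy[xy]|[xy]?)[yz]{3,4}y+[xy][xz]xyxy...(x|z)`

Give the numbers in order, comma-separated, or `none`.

3

1 → no match
2 → no match
3 → match
4 → no match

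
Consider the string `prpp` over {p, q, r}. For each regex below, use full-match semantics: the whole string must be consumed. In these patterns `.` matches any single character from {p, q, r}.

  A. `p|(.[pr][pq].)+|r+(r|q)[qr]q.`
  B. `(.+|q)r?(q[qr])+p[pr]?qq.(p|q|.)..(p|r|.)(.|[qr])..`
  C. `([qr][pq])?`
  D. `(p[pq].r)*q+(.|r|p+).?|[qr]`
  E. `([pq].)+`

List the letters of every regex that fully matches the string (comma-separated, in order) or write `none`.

A, E

A → match
B → no match
C → no match
D → no match
E → match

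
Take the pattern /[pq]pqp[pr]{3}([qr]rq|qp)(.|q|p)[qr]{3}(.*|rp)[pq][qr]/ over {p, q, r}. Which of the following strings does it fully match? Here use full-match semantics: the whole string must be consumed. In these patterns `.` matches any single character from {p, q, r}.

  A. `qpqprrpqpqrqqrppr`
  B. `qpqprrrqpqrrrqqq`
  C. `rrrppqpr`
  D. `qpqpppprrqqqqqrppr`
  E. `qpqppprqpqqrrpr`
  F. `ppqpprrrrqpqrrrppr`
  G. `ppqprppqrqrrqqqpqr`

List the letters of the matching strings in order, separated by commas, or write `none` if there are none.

A → match
B → match
C. `rrrppqpr` → no match
D → match
E → match
F → match
G → match

A, B, D, E, F, G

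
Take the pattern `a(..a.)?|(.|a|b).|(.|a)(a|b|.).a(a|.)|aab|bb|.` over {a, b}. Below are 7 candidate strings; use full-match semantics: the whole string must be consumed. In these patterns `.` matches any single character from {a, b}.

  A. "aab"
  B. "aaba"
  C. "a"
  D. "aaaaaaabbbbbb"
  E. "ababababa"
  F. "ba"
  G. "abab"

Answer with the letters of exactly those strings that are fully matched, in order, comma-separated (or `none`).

A → match
B → no match
C → match
D → no match
E → no match
F → match
G → no match

A, C, F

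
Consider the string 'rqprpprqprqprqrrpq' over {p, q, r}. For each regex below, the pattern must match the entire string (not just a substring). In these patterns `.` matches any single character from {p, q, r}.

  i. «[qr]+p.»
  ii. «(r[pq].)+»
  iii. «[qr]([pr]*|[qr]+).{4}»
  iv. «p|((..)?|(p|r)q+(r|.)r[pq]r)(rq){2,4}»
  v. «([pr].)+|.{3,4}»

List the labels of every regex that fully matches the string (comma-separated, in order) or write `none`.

ii

i → no match
ii → match
iii → no match
iv → no match
v → no match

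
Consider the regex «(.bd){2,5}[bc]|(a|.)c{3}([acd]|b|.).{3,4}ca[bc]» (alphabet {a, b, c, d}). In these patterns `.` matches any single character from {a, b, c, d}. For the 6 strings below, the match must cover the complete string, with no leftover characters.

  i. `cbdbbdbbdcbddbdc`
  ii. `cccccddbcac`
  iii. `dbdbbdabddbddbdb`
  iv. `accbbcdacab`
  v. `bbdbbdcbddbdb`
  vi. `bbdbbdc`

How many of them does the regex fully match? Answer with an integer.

i → match
ii. `cccccddbcac` → match
iii → match
iv. `accbbcdacab` → no match
v → match
vi. `bbdbbdc` → match
Total matched: 5

5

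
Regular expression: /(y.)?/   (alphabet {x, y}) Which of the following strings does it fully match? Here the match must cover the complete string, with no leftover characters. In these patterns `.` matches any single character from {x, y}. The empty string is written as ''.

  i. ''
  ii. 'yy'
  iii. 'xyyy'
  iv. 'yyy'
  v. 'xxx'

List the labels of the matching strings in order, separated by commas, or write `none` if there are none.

i, ii

i → match
ii → match
iii → no match
iv → no match
v → no match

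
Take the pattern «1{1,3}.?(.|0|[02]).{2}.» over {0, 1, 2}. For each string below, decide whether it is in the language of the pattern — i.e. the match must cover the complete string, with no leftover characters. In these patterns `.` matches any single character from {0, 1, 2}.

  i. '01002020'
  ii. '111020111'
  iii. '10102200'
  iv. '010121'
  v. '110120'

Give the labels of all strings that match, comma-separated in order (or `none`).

v

i → no match — must start with '1'
ii → no match
iii → no match
iv → no match — must start with '1'
v → match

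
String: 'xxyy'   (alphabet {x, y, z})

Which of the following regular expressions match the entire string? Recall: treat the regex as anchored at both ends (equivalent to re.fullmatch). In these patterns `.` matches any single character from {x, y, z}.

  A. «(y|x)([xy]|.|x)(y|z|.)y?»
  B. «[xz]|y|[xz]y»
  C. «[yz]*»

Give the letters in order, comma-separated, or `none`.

A → match
B → no match
C → no match

A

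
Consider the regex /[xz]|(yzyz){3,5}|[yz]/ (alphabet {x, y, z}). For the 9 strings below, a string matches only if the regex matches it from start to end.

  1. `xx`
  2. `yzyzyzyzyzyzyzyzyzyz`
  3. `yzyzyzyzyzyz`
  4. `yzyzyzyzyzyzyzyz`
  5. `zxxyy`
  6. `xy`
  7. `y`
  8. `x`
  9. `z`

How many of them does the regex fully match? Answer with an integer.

1 → no match
2 → match
3 → match
4 → match
5 → no match
6 → no match
7 → match
8 → match
9 → match
Total matched: 6

6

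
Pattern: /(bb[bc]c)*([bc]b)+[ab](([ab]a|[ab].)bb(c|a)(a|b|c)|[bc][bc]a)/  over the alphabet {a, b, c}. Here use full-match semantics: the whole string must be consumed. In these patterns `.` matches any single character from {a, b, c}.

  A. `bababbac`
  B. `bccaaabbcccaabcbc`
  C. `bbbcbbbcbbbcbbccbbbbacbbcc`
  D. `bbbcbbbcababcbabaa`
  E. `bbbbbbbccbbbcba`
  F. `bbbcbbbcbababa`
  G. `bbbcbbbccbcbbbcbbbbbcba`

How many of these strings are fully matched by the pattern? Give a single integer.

A → no match
B → no match
C → no match
D → no match
E → no match
F → no match
G → no match
Total matched: 0

0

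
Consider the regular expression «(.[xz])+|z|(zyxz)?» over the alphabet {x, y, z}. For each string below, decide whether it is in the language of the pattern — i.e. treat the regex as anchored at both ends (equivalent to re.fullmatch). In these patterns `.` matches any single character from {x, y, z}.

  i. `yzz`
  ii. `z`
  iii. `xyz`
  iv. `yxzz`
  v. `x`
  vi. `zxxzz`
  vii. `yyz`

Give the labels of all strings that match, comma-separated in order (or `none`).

i. `yzz` → no match
ii. `z` → match
iii. `xyz` → no match
iv. `yxzz` → match
v. `x` → no match
vi. `zxxzz` → no match
vii. `yyz` → no match

ii, iv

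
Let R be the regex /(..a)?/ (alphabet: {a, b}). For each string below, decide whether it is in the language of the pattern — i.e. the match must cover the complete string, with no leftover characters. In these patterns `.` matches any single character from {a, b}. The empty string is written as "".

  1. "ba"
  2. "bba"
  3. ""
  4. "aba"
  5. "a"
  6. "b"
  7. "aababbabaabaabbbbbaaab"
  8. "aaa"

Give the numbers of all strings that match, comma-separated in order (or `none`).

1 → no match
2 → match
3 → match
4 → match
5 → no match
6 → no match
7 → no match
8 → match

2, 3, 4, 8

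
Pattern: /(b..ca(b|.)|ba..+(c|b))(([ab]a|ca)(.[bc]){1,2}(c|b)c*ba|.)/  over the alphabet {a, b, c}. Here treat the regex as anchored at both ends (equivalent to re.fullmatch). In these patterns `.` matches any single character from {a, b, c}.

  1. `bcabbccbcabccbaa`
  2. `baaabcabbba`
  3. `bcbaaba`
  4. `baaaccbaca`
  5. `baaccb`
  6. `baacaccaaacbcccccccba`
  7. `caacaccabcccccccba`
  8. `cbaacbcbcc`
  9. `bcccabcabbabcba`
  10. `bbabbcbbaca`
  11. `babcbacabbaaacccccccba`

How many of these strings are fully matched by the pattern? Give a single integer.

6

1 → no match
2 → match
3 → no match
4 → match
5 → match
6 → match
7 → no match
8 → no match
9 → match
10 → no match
11 → match
Total matched: 6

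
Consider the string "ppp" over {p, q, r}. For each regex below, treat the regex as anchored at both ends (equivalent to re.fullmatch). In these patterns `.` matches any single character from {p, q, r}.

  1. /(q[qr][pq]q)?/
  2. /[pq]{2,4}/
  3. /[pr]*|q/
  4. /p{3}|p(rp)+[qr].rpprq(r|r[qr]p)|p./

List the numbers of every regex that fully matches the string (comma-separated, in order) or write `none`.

2, 3, 4

1 → no match
2 → match
3 → match
4 → match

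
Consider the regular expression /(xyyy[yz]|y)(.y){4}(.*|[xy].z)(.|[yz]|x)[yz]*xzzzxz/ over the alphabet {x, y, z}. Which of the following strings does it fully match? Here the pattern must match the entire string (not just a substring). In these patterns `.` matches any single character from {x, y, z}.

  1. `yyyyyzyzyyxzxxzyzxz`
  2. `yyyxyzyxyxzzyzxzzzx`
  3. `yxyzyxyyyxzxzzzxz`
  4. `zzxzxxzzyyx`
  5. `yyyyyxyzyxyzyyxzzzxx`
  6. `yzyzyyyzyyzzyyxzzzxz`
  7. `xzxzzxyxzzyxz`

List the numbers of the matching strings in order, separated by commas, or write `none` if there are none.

3, 6

1 → no match — must end with `xzzzxz`
2 → no match — must end with `xzzzxz`
3 → match
4. `zzxzxxzzyyx` → no match — must end with `xzzzxz`
5 → no match — must end with `xzzzxz`
6 → match
7 → no match — must end with `xzzzxz`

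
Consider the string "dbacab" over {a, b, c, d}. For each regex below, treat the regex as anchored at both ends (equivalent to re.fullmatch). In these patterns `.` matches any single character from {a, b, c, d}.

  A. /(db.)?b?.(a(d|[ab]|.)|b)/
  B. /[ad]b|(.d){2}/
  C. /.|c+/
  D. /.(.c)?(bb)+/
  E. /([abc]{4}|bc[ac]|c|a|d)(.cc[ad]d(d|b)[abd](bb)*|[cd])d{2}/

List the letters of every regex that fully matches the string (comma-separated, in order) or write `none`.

A → match
B → no match
C → no match
D → no match — must end with "bb"
E → no match — must end with "d"

A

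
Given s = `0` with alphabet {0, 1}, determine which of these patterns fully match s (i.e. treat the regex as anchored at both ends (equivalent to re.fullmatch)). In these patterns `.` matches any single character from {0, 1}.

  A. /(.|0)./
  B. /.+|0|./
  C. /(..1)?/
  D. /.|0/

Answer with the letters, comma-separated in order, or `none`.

A → no match
B → match
C → no match
D → match

B, D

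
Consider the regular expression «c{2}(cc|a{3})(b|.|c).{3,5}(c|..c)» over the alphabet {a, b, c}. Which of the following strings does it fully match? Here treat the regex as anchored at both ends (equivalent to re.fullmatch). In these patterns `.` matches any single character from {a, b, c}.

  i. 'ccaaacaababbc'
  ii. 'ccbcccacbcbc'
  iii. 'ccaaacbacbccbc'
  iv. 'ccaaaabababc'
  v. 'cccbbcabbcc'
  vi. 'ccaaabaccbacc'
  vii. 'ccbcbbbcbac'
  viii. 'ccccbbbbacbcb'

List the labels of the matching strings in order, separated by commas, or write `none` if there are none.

i, iii, iv, vi

i → match
ii → no match
iii → match
iv → match
v → no match
vi → match
vii → no match
viii → no match — must end with 'c'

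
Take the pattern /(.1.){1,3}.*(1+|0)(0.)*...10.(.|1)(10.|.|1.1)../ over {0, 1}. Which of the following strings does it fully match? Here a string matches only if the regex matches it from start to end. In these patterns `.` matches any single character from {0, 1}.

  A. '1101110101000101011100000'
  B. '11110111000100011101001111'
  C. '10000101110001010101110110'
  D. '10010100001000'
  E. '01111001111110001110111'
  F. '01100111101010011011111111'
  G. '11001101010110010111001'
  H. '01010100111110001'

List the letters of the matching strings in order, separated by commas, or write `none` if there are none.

A → no match
B → match
C → no match
D → no match
E → no match
F → no match
G → no match
H → no match

B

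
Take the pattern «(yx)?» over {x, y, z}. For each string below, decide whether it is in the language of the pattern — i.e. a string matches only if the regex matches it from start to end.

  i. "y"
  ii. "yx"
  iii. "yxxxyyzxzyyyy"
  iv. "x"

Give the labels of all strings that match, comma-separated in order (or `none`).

i. "y" → no match
ii. "yx" → match
iii → no match
iv. "x" → no match

ii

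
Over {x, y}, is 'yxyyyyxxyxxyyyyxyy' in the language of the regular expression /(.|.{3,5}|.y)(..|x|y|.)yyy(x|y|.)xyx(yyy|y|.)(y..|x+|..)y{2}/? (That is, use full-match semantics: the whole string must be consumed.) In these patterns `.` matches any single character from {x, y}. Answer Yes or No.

No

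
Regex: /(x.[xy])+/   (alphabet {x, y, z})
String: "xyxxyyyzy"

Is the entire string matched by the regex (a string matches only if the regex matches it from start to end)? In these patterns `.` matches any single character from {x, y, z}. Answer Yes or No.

No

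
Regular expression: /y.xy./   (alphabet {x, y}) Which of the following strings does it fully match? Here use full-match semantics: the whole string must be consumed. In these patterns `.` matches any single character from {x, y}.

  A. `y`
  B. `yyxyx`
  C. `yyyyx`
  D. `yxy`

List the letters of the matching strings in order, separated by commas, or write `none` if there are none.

B

A → no match
B → match
C → no match
D → no match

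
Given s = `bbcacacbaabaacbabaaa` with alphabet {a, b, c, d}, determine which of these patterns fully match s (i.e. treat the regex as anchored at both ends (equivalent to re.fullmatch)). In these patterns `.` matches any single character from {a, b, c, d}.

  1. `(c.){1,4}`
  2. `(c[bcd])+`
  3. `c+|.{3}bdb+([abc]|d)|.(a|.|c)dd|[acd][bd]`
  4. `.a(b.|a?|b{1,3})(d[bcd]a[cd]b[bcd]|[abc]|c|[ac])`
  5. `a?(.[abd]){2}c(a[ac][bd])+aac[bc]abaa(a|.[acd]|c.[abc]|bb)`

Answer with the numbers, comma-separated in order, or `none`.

1 → no match — must start with `c`
2 → no match — must start with `c`
3 → no match
4 → no match
5 → match

5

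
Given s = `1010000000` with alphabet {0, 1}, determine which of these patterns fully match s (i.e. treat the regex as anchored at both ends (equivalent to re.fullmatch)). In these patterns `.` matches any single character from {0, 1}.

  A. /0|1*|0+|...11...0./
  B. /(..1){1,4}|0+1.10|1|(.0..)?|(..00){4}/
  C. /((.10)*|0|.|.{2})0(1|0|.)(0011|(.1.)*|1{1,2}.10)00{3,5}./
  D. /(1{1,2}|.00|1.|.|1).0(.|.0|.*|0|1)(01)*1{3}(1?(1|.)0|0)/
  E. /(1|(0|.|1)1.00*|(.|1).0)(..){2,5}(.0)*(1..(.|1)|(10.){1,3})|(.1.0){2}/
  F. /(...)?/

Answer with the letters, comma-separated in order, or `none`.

C

A → no match
B → no match
C → match
D → no match
E → no match
F → no match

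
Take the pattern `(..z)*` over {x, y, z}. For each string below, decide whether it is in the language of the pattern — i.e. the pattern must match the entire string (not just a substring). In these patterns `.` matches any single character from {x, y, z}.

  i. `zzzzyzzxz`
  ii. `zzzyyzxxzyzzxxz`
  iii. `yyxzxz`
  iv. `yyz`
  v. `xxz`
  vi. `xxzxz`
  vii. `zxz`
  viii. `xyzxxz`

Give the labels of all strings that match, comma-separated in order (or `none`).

i, ii, iv, v, vii, viii

i. `zzzzyzzxz` → match
ii → match
iii. `yyxzxz` → no match
iv. `yyz` → match
v. `xxz` → match
vi. `xxzxz` → no match
vii. `zxz` → match
viii. `xyzxxz` → match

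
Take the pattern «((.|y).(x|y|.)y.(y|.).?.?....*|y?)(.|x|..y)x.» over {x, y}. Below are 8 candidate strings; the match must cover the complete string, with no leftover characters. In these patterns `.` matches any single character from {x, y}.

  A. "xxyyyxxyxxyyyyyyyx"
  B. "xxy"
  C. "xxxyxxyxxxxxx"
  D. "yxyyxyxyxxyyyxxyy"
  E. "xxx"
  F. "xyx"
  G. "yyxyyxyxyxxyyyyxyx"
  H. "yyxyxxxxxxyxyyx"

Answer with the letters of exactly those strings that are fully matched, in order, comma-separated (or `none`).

B, C, E

A → no match
B → match
C → match
D → no match
E → match
F → no match
G → no match
H → no match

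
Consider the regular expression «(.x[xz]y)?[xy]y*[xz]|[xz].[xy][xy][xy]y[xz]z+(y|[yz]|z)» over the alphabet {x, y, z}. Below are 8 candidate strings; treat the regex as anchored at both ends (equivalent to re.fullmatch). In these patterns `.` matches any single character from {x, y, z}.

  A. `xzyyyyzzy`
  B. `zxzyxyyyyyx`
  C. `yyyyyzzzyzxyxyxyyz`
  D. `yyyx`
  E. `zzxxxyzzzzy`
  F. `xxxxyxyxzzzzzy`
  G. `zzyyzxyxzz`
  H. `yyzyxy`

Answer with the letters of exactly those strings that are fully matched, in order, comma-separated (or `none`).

A, B, D, E

A. `xzyyyyzzy` → match
B. `zxzyxyyyyyx` → match
C → no match
D. `yyyx` → match
E. `zzxxxyzzzzy` → match
F → no match
G. `zzyyzxyxzz` → no match
H. `yyzyxy` → no match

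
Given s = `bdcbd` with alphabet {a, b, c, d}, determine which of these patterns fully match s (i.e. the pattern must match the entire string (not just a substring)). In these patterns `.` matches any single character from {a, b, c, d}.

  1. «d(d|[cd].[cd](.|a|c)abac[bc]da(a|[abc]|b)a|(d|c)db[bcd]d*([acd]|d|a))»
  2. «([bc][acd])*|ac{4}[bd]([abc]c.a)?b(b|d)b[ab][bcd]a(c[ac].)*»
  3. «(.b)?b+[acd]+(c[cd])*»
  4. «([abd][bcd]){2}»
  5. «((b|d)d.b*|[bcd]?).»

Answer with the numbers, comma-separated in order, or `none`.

5

1 → no match — must start with `d`
2 → no match
3 → no match
4 → no match
5 → match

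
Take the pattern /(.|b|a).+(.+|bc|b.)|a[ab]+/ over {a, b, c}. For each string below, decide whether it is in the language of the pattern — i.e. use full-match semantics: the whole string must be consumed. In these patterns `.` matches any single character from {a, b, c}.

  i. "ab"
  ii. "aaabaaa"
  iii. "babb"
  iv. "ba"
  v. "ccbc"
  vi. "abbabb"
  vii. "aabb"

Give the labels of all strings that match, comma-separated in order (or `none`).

i, ii, iii, v, vi, vii

i → match
ii → match
iii → match
iv → no match
v → match
vi → match
vii → match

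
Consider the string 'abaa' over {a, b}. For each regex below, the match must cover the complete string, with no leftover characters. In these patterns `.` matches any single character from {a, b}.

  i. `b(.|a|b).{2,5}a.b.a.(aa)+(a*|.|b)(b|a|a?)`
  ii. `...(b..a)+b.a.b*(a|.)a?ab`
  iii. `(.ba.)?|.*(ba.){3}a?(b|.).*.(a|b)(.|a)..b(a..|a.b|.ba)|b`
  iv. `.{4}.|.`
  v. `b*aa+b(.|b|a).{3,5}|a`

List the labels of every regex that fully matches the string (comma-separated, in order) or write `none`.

i → no match — must start with 'b'
ii → no match — must end with 'ab'
iii → match
iv → no match
v → no match

iii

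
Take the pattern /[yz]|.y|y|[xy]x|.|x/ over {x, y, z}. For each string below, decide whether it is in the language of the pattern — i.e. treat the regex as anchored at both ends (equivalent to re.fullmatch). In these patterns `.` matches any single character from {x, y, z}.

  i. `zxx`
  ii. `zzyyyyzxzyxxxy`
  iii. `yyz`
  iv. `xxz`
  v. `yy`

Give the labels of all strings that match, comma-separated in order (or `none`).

v

i → no match
ii → no match
iii → no match
iv → no match
v → match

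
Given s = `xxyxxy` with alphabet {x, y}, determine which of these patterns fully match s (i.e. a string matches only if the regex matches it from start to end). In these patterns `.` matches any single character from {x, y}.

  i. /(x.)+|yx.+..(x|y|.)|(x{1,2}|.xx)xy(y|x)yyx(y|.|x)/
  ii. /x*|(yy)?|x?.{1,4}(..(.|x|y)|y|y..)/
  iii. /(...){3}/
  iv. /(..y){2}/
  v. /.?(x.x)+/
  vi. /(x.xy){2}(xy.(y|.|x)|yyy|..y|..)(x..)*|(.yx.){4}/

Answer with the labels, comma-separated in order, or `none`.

ii, iv

i → no match
ii → match
iii → no match
iv → match
v → no match — must end with `x`
vi → no match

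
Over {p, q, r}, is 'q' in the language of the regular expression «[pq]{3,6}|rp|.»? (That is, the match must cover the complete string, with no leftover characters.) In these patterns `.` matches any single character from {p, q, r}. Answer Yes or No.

Yes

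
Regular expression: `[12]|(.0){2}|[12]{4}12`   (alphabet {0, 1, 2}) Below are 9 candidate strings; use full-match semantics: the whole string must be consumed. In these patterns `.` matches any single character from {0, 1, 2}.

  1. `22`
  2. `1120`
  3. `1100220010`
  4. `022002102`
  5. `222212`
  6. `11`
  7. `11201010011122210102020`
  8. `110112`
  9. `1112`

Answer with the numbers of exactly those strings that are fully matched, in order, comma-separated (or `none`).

5

1 → no match
2 → no match
3 → no match
4 → no match
5 → match
6 → no match
7 → no match
8 → no match
9 → no match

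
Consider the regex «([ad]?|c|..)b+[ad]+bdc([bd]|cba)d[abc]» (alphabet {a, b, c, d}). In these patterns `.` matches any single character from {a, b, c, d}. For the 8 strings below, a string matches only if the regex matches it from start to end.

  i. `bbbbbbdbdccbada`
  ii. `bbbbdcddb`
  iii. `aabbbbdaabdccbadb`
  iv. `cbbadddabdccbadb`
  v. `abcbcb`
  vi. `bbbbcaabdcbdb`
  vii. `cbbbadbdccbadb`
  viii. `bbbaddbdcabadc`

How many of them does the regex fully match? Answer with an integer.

i → match
ii → no match
iii → match
iv → match
v → no match
vi → no match
vii → match
viii → no match
Total matched: 4

4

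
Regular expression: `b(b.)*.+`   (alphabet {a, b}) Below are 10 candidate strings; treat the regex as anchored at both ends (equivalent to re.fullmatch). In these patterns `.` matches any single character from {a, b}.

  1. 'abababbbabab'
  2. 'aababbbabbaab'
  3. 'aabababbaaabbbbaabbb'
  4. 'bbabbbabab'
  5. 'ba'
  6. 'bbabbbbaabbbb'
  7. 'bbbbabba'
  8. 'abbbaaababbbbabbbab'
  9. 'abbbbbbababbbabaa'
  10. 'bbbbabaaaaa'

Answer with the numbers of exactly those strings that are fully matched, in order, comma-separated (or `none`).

1 → no match — must start with 'b'
2 → no match — must start with 'b'
3 → no match — must start with 'b'
4 → match
5 → match
6 → match
7 → match
8 → no match — must start with 'b'
9 → no match — must start with 'b'
10 → match

4, 5, 6, 7, 10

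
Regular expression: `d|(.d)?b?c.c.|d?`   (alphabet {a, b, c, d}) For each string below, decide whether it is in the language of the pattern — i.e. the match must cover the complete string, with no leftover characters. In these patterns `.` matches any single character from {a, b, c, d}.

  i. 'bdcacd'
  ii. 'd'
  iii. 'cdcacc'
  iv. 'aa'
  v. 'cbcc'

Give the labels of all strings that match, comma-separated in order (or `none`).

i, ii, iii, v

i. 'bdcacd' → match
ii. 'd' → match
iii. 'cdcacc' → match
iv. 'aa' → no match
v. 'cbcc' → match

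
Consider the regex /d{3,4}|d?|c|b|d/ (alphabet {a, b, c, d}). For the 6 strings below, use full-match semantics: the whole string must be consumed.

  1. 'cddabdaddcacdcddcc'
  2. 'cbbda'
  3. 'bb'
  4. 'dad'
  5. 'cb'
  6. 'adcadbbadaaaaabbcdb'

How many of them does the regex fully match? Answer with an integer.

0

1 → no match
2 → no match
3 → no match
4 → no match
5 → no match
6 → no match
Total matched: 0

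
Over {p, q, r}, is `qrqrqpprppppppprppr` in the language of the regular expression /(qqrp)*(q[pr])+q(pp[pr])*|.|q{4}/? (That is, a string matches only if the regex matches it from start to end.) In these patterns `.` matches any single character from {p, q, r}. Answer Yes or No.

No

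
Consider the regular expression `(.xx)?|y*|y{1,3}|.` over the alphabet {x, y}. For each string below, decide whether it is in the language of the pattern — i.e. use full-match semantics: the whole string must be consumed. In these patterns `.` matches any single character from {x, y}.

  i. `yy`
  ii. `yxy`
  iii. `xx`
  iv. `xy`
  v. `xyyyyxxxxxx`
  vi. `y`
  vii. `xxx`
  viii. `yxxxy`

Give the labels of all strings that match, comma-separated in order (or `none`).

i, vi, vii

i → match
ii → no match
iii → no match
iv → no match
v → no match
vi → match
vii → match
viii → no match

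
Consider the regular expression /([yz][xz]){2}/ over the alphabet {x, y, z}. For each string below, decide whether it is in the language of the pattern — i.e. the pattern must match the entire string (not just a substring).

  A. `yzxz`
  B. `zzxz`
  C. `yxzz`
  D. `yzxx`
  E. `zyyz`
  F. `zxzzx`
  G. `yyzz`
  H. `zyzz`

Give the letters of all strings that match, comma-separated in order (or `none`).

C

A → no match
B → no match
C → match
D → no match
E → no match
F → no match
G → no match
H → no match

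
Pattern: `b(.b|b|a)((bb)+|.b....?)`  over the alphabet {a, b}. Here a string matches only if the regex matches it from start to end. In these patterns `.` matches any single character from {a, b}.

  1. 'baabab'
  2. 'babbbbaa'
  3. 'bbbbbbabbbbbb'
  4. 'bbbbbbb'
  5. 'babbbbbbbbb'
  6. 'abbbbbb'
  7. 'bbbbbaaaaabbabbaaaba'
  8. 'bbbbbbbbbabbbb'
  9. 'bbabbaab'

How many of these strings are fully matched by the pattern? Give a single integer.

1. 'baabab' → no match
2. 'babbbbaa' → match
3 → no match
4. 'bbbbbbb' → match
5. 'babbbbbbbbb' → match
6. 'abbbbbb' → no match — must start with 'b'
7 → no match
8 → no match
9. 'bbabbaab' → match
Total matched: 4

4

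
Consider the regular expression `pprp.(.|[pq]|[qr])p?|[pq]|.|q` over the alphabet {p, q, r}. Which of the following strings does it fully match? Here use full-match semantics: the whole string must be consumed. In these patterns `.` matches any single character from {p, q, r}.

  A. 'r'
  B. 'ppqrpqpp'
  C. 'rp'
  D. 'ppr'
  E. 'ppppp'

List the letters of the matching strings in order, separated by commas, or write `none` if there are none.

A. 'r' → match
B. 'ppqrpqpp' → no match
C. 'rp' → no match
D. 'ppr' → no match
E. 'ppppp' → no match

A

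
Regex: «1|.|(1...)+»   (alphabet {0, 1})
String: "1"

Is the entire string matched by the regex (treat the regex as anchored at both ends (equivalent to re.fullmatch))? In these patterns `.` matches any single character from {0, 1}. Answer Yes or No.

Yes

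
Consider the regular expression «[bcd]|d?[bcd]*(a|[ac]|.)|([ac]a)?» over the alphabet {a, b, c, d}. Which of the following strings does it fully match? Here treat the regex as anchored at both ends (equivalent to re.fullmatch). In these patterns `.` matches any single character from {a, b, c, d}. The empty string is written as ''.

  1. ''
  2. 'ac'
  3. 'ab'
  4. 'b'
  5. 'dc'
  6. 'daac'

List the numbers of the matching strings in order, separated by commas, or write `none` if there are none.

1 → match
2 → no match
3 → no match
4 → match
5 → match
6 → no match

1, 4, 5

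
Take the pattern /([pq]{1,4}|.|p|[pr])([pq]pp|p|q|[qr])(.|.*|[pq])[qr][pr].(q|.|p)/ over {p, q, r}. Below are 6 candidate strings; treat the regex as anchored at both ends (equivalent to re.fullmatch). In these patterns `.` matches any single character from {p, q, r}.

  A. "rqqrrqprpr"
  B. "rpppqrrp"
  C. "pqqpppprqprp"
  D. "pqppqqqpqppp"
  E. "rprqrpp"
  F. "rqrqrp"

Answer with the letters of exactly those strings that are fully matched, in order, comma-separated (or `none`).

A. "rqqrrqprpr" → no match
B. "rpppqrrp" → match
C. "pqqpppprqprp" → match
D. "pqppqqqpqppp" → match
E. "rprqrpp" → match
F. "rqrqrp" → no match

B, C, D, E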